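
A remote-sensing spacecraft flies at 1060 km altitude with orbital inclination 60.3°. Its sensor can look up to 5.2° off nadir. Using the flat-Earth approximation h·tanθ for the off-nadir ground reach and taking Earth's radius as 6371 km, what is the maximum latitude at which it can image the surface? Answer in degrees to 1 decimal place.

61.2°

For a prograde orbit the ground track reaches latitude ±i = ±60.3°.
Sensor half-swath on the ground ≈ 1060·tan(5.2°) = 96 km = 0.87° of latitude.
Maximum observable latitude ≈ 60.3 + 0.87 = 61.2°.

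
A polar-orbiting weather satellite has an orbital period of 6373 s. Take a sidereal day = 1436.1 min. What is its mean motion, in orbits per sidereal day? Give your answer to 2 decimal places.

Orbits per sidereal day = 86166 / 6373.0 = 13.520.

13.52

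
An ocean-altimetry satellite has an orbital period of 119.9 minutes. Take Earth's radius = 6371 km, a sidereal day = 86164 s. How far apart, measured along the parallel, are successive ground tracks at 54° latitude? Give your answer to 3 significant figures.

T = 119.9 min = 7194.0 s.
Node shift per orbit = (7194.0/86164) × 360° = 30.06°.
Equatorial spacing = 30.06 × 111.2 km/° = 3342 km.
At 54° latitude, spacing = 3342 × cos(54°) = 1964 km.

1960 km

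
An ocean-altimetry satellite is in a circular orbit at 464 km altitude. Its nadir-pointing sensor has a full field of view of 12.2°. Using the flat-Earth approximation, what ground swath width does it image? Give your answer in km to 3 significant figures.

99.2 km

Half-angle = 12.2°/2 = 6.1°.
Swath width ≈ 2h·tan(θ/2) = 2 × 464 × tan(6.1°) = 99.2 km.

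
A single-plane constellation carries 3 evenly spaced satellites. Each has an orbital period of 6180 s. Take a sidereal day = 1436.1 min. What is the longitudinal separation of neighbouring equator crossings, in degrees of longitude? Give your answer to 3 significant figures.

Single-satellite node shift = (6180.0/86166) × 360° = 25.82°.
With 3 satellites evenly phased, successive equator crossings are 25.82/3 = 8.607° apart.

8.61°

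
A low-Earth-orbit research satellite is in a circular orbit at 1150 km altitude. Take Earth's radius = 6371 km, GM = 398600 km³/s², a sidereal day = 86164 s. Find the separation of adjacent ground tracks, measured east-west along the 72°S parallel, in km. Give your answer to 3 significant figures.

932 km

Semi-major axis a = 6371 + 1150 = 7521 km. Period T = 2π√(a³/μ) = 2π√(7521³/398600) = 6491.2 s = 108.19 min.
Node shift per orbit = (6491.2/86164) × 360° = 27.12°.
Equatorial spacing = 27.12 × 111.2 km/° = 3016 km.
At 72° latitude, spacing = 3016 × cos(72°) = 932 km.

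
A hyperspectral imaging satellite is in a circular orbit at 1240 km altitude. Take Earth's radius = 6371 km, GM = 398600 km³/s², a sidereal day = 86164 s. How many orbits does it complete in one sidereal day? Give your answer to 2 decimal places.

13.04

Semi-major axis a = 6371 + 1240 = 7611 km. Period T = 2π√(a³/μ) = 2π√(7611³/398600) = 6608.1 s = 110.13 min.
Orbits per sidereal day = 86164 / 6608.1 = 13.039.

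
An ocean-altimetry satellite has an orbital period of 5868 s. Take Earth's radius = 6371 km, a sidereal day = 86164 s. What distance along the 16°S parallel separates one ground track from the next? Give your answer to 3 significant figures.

2620 km

Node shift per orbit = (5868.0/86164) × 360° = 24.52°.
Equatorial spacing = 24.52 × 111.2 km/° = 2726 km.
At 16° latitude, spacing = 2726 × cos(16°) = 2621 km.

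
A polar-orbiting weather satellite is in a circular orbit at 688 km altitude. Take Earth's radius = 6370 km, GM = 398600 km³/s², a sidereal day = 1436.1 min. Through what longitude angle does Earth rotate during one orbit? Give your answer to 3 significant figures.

Semi-major axis a = 6370 + 688 = 7058 km. Period T = 2π√(a³/μ) = 2π√(7058³/398600) = 5901.1 s = 98.35 min.
During one orbit Earth rotates (5901.1 / 86166) × 360° = 24.65°.

24.7°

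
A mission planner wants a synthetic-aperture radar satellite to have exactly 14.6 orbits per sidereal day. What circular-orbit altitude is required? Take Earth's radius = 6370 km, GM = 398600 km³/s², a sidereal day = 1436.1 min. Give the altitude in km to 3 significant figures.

689 km

Required period T = 86166 / 14.6 = 5901.8 s.
From T = 2π√(a³/μ): a = (μ T²/4π²)^(1/3) = (398600 × 5901.8² / 4π²)^(1/3) = 7059 km.
Altitude h = a − R = 7059 − 6370 = 689 km.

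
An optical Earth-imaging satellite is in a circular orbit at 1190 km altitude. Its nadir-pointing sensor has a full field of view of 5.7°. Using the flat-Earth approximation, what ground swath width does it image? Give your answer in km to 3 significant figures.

118 km

Half-angle = 5.7°/2 = 2.85°.
Swath width ≈ 2h·tan(θ/2) = 2 × 1190 × tan(2.85°) = 118.5 km.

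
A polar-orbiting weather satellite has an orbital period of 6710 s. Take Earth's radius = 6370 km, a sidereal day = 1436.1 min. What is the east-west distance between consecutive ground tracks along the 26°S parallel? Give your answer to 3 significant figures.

2800 km

Node shift per orbit = (6710.0/86166) × 360° = 28.03°.
Equatorial spacing = 28.03 × 111.2 km/° = 3117 km.
At 26° latitude, spacing = 3117 × cos(26°) = 2801 km.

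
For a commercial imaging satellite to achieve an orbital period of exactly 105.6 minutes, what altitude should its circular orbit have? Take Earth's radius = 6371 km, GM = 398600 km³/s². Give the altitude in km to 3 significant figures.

T = 105.6 min = 6336.0 s.
From T = 2π√(a³/μ): a = (μ T²/4π²)^(1/3) = (398600 × 6336.0² / 4π²)^(1/3) = 7401 km.
Altitude h = a − R = 7401 − 6371 = 1030 km.

1030 km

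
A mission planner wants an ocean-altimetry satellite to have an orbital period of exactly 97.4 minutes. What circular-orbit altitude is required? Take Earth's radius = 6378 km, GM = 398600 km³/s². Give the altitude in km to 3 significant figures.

634 km

T = 97.4 min = 5844.0 s.
From T = 2π√(a³/μ): a = (μ T²/4π²)^(1/3) = (398600 × 5844.0² / 4π²)^(1/3) = 7012 km.
Altitude h = a − R = 7012 − 6378 = 634 km.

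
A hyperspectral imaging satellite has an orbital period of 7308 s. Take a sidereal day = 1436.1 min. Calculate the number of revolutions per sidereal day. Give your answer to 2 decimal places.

11.79

Orbits per sidereal day = 86166 / 7308.0 = 11.791.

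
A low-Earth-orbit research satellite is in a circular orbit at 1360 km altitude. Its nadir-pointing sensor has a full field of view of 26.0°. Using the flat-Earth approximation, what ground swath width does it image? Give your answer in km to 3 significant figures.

Half-angle = 26.0°/2 = 13°.
Swath width ≈ 2h·tan(θ/2) = 2 × 1360 × tan(13°) = 628.0 km.

628 km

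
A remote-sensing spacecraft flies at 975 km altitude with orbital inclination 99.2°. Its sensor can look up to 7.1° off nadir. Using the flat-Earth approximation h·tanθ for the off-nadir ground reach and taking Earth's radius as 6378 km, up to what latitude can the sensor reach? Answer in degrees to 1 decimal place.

81.9°

Retrograde orbit: the ground track reaches ±(180° − i) = ±(180 − 99.2) = ±80.8°.
Sensor half-swath on the ground ≈ 975·tan(7.1°) = 121 km = 1.09° of latitude.
Maximum observable latitude ≈ 80.8 + 1.09 = 81.9°.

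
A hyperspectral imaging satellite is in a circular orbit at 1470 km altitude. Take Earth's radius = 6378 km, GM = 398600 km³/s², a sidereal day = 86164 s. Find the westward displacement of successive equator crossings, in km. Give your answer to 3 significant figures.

Semi-major axis a = 6378 + 1470 = 7848 km. Period T = 2π√(a³/μ) = 2π√(7848³/398600) = 6919.1 s = 115.32 min.
During one orbit Earth rotates (6919.1 / 86164) × 360° = 28.91°.
At the equator that is 28.91° × (2π·6378/360) km/° = 28.91 × 111.3 = 3218 km.

3220 km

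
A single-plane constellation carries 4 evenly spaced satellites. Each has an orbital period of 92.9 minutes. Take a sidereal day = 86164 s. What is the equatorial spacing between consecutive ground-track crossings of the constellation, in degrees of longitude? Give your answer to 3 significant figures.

T = 92.9 min = 5574.0 s.
Single-satellite node shift = (5574.0/86164) × 360° = 23.29°.
With 4 satellites evenly phased, successive equator crossings are 23.29/4 = 5.822° apart.

5.82°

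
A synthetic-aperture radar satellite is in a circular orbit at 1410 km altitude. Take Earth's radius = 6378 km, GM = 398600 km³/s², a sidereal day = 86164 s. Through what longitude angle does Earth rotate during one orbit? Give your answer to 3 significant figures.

28.6°

Semi-major axis a = 6378 + 1410 = 7788 km. Period T = 2π√(a³/μ) = 2π√(7788³/398600) = 6839.9 s = 114.00 min.
During one orbit Earth rotates (6839.9 / 86164) × 360° = 28.58°.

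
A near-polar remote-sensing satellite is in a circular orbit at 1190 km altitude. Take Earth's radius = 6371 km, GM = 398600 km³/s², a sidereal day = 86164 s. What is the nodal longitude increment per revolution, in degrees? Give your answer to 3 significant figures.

Semi-major axis a = 6371 + 1190 = 7561 km. Period T = 2π√(a³/μ) = 2π√(7561³/398600) = 6543.0 s = 109.05 min.
During one orbit Earth rotates (6543.0 / 86164) × 360° = 27.34°.

27.3°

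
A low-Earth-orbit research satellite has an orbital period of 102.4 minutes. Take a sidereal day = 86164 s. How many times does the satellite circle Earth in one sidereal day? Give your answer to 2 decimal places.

14.02

T = 102.4 min = 6144.0 s.
Orbits per sidereal day = 86164 / 6144.0 = 14.024.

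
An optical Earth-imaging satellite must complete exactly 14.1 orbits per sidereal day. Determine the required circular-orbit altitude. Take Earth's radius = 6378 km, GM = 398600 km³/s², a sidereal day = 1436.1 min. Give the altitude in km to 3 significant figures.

846 km

Required period T = 86166 / 14.1 = 6111.1 s.
From T = 2π√(a³/μ): a = (μ T²/4π²)^(1/3) = (398600 × 6111.1² / 4π²)^(1/3) = 7224 km.
Altitude h = a − R = 7224 − 6378 = 846 km.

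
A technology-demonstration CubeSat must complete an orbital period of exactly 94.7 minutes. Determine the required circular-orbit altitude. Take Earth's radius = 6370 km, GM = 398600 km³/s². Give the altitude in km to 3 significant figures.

T = 94.7 min = 5682.0 s.
From T = 2π√(a³/μ): a = (μ T²/4π²)^(1/3) = (398600 × 5682.0² / 4π²)^(1/3) = 6882 km.
Altitude h = a − R = 6882 − 6370 = 512 km.

512 km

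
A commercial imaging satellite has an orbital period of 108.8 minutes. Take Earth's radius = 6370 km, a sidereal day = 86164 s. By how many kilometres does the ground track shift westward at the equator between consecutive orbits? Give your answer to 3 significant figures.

T = 108.8 min = 6528.0 s.
During one orbit Earth rotates (6528.0 / 86164) × 360° = 27.27°.
At the equator that is 27.27° × (2π·6370/360) km/° = 27.27 × 111.2 = 3032 km.

3030 km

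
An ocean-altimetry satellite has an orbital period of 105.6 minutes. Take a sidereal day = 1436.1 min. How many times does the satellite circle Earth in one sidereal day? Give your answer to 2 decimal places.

T = 105.6 min = 6336.0 s.
Orbits per sidereal day = 86166 / 6336.0 = 13.599.

13.60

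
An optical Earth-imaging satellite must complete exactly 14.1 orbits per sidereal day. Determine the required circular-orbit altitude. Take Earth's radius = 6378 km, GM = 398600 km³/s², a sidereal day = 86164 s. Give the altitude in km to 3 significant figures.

846 km

Required period T = 86164 / 14.1 = 6110.9 s.
From T = 2π√(a³/μ): a = (μ T²/4π²)^(1/3) = (398600 × 6110.9² / 4π²)^(1/3) = 7224 km.
Altitude h = a − R = 7224 − 6378 = 846 km.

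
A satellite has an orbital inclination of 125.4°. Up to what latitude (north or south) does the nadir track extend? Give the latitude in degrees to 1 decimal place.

Retrograde orbit: the ground track reaches ±(180° − i) = ±(180 − 125.4) = ±54.6°.

54.6°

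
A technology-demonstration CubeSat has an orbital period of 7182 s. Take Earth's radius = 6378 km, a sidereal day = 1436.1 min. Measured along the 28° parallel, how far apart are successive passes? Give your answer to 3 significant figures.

2950 km

Node shift per orbit = (7182.0/86166) × 360° = 30.01°.
Equatorial spacing = 30.01 × 111.3 km/° = 3340 km.
At 28° latitude, spacing = 3340 × cos(28°) = 2949 km.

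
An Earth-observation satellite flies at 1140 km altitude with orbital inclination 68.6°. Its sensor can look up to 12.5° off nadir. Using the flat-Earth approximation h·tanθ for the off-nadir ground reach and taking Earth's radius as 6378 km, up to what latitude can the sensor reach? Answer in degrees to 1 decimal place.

For a prograde orbit the ground track reaches latitude ±i = ±68.6°.
Sensor half-swath on the ground ≈ 1140·tan(12.5°) = 253 km = 2.27° of latitude.
Maximum observable latitude ≈ 68.6 + 2.27 = 70.9°.

70.9°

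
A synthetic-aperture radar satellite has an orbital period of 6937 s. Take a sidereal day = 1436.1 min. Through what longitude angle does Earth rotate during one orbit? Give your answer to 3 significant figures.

During one orbit Earth rotates (6937.0 / 86166) × 360° = 28.98°.

29.0°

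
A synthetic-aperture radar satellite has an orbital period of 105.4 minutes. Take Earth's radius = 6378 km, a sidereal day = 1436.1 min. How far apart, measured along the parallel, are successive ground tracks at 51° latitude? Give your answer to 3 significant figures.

1850 km

T = 105.4 min = 6324.0 s.
Node shift per orbit = (6324.0/86166) × 360° = 26.42°.
Equatorial spacing = 26.42 × 111.3 km/° = 2941 km.
At 51° latitude, spacing = 2941 × cos(51°) = 1851 km.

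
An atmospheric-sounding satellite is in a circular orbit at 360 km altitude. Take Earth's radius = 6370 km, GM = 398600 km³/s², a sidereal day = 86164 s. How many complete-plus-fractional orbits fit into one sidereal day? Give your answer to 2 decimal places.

Semi-major axis a = 6370 + 360 = 6730 km. Period T = 2π√(a³/μ) = 2π√(6730³/398600) = 5494.6 s = 91.58 min.
Orbits per sidereal day = 86164 / 5494.6 = 15.682.

15.68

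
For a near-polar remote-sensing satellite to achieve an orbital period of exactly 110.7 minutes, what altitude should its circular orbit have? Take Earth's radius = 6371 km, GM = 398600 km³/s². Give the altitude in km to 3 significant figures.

T = 110.7 min = 6642.0 s.
From T = 2π√(a³/μ): a = (μ T²/4π²)^(1/3) = (398600 × 6642.0² / 4π²)^(1/3) = 7637 km.
Altitude h = a − R = 7637 − 6371 = 1266 km.

1270 km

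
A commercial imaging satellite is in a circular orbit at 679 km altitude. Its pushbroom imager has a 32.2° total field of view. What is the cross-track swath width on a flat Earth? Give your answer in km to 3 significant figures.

392 km

Half-angle = 32.2°/2 = 16.1°.
Swath width ≈ 2h·tan(θ/2) = 2 × 679 × tan(16.1°) = 392.0 km.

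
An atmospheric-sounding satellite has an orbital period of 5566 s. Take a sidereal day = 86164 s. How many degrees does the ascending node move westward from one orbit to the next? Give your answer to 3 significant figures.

During one orbit Earth rotates (5566.0 / 86164) × 360° = 23.26°.

23.3°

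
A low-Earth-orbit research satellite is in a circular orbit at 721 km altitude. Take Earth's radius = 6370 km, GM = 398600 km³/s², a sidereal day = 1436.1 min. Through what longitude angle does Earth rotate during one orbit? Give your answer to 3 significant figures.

24.8°

Semi-major axis a = 6370 + 721 = 7091 km. Period T = 2π√(a³/μ) = 2π√(7091³/398600) = 5942.5 s = 99.04 min.
During one orbit Earth rotates (5942.5 / 86166) × 360° = 24.83°.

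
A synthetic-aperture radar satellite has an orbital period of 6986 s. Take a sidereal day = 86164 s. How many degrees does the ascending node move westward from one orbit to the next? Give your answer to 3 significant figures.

29.2°

During one orbit Earth rotates (6986.0 / 86164) × 360° = 29.19°.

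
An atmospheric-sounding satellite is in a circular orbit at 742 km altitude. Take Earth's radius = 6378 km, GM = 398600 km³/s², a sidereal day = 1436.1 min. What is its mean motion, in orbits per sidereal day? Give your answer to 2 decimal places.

Semi-major axis a = 6378 + 742 = 7120 km. Period T = 2π√(a³/μ) = 2π√(7120³/398600) = 5979.0 s = 99.65 min.
Orbits per sidereal day = 86166 / 5979.0 = 14.411.

14.41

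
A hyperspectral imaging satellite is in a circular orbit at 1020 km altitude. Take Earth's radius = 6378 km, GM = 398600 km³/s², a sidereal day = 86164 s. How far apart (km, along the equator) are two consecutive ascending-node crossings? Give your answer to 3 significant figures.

2950 km

Semi-major axis a = 6378 + 1020 = 7398 km. Period T = 2π√(a³/μ) = 2π√(7398³/398600) = 6332.6 s = 105.54 min.
During one orbit Earth rotates (6332.6 / 86164) × 360° = 26.46°.
At the equator that is 26.46° × (2π·6378/360) km/° = 26.46 × 111.3 = 2945 km.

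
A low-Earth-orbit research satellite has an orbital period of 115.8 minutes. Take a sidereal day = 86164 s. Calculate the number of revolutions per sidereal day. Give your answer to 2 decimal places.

T = 115.8 min = 6948.0 s.
Orbits per sidereal day = 86164 / 6948.0 = 12.401.

12.40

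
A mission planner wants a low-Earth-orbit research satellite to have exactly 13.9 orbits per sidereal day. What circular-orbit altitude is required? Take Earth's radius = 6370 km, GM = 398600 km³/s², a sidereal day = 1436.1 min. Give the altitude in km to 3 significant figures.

924 km

Required period T = 86166 / 13.9 = 6199.0 s.
From T = 2π√(a³/μ): a = (μ T²/4π²)^(1/3) = (398600 × 6199.0² / 4π²)^(1/3) = 7294 km.
Altitude h = a − R = 7294 − 6370 = 924 km.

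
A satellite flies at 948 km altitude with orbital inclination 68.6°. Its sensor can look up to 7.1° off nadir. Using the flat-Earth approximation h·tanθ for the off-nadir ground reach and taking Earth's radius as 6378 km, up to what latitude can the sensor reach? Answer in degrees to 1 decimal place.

69.7°

For a prograde orbit the ground track reaches latitude ±i = ±68.6°.
Sensor half-swath on the ground ≈ 948·tan(7.1°) = 118 km = 1.06° of latitude.
Maximum observable latitude ≈ 68.6 + 1.06 = 69.7°.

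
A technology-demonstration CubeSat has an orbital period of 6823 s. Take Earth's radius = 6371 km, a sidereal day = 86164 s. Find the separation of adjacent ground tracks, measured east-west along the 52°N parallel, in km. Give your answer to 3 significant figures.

1950 km

Node shift per orbit = (6823.0/86164) × 360° = 28.51°.
Equatorial spacing = 28.51 × 111.2 km/° = 3170 km.
At 52° latitude, spacing = 3170 × cos(52°) = 1952 km.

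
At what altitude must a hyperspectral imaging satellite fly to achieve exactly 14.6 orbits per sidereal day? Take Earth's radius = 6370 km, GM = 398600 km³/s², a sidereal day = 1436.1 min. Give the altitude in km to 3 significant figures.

Required period T = 86166 / 14.6 = 5901.8 s.
From T = 2π√(a³/μ): a = (μ T²/4π²)^(1/3) = (398600 × 5901.8² / 4π²)^(1/3) = 7059 km.
Altitude h = a − R = 7059 − 6370 = 689 km.

689 km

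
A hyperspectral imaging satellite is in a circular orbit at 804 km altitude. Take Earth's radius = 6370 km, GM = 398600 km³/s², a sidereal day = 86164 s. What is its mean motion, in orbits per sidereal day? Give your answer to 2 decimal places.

14.25

Semi-major axis a = 6370 + 804 = 7174 km. Period T = 2π√(a³/μ) = 2π√(7174³/398600) = 6047.2 s = 100.79 min.
Orbits per sidereal day = 86164 / 6047.2 = 14.249.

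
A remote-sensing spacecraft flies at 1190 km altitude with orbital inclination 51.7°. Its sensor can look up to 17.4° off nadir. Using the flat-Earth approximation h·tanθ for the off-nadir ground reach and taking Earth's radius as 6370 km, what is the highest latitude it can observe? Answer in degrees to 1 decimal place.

For a prograde orbit the ground track reaches latitude ±i = ±51.7°.
Sensor half-swath on the ground ≈ 1190·tan(17.4°) = 373 km = 3.35° of latitude.
Maximum observable latitude ≈ 51.7 + 3.35 = 55.1°.

55.1°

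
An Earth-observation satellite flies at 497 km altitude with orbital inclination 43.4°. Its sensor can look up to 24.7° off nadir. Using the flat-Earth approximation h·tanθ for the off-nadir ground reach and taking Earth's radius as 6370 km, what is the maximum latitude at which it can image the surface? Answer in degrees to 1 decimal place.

45.5°

For a prograde orbit the ground track reaches latitude ±i = ±43.4°.
Sensor half-swath on the ground ≈ 497·tan(24.7°) = 229 km = 2.06° of latitude.
Maximum observable latitude ≈ 43.4 + 2.06 = 45.5°.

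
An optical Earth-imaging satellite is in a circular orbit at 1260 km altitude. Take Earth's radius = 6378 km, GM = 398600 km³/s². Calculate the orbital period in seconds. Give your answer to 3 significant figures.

6640 seconds

Semi-major axis a = 6378 + 1260 = 7638 km. Period T = 2π√(a³/μ) = 2π√(7638³/398600) = 6643.3 s = 110.72 min.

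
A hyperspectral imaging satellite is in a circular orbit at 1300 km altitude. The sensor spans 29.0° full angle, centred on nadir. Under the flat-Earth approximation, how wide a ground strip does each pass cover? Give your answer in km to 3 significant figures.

Half-angle = 29.0°/2 = 14.5°.
Swath width ≈ 2h·tan(θ/2) = 2 × 1300 × tan(14.5°) = 672.4 km.

672 km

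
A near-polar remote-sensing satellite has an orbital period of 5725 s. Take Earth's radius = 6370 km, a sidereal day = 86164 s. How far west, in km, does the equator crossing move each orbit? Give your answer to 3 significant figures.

During one orbit Earth rotates (5725.0 / 86164) × 360° = 23.92°.
At the equator that is 23.92° × (2π·6370/360) km/° = 23.92 × 111.2 = 2659 km.

2660 km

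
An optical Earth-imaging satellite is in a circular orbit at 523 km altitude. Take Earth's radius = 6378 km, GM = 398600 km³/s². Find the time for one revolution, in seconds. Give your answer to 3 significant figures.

5710 seconds

Semi-major axis a = 6378 + 523 = 6901 km. Period T = 2π√(a³/μ) = 2π√(6901³/398600) = 5705.3 s = 95.09 min.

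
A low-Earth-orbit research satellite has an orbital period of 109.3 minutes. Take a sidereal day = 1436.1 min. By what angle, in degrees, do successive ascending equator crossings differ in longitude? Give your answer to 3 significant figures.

T = 109.3 min = 6558.0 s.
During one orbit Earth rotates (6558.0 / 86166) × 360° = 27.40°.

27.4°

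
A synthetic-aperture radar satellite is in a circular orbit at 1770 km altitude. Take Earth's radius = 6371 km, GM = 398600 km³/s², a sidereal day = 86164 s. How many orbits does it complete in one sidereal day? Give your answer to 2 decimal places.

Semi-major axis a = 6371 + 1770 = 8141 km. Period T = 2π√(a³/μ) = 2π√(8141³/398600) = 7310.2 s = 121.84 min.
Orbits per sidereal day = 86164 / 7310.2 = 11.787.

11.79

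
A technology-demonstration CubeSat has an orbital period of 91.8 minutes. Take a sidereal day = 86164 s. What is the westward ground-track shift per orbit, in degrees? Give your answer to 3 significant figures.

23.0°

T = 91.8 min = 5508.0 s.
During one orbit Earth rotates (5508.0 / 86164) × 360° = 23.01°.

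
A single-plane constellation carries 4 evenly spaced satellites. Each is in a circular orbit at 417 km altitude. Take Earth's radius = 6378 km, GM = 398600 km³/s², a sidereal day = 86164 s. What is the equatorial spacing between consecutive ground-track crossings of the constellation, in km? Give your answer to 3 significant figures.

648 km

Semi-major axis a = 6378 + 417 = 6795 km. Period T = 2π√(a³/μ) = 2π√(6795³/398600) = 5574.4 s = 92.91 min.
Single-satellite node shift = (5574.4/86164) × 360° = 23.29°.
With 4 satellites evenly phased, successive equator crossings are 23.29/4 = 5.823° apart.
That is 5.823 × 111.3 = 648 km at the equator.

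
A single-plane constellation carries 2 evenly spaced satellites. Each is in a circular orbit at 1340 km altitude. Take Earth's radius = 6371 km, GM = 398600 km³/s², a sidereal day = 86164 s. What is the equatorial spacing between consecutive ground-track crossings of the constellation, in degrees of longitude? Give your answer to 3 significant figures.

14.1°

Semi-major axis a = 6371 + 1340 = 7711 km. Period T = 2π√(a³/μ) = 2π√(7711³/398600) = 6738.7 s = 112.31 min.
Single-satellite node shift = (6738.7/86164) × 360° = 28.15°.
With 2 satellites evenly phased, successive equator crossings are 28.15/2 = 14.077° apart.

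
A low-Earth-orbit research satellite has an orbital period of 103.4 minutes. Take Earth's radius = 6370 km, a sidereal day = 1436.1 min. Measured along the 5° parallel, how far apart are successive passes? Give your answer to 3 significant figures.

2870 km

T = 103.4 min = 6204.0 s.
Node shift per orbit = (6204.0/86166) × 360° = 25.92°.
Equatorial spacing = 25.92 × 111.2 km/° = 2882 km.
At 5° latitude, spacing = 2882 × cos(5°) = 2871 km.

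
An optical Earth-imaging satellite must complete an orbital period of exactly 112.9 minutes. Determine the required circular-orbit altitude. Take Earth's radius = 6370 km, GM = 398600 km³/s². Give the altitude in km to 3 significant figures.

1370 km

T = 112.9 min = 6774.0 s.
From T = 2π√(a³/μ): a = (μ T²/4π²)^(1/3) = (398600 × 6774.0² / 4π²)^(1/3) = 7738 km.
Altitude h = a − R = 7738 − 6370 = 1368 km.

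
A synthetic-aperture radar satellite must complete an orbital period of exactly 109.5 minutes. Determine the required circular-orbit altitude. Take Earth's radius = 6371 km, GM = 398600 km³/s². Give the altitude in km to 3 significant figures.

1210 km

T = 109.5 min = 6570.0 s.
From T = 2π√(a³/μ): a = (μ T²/4π²)^(1/3) = (398600 × 6570.0² / 4π²)^(1/3) = 7582 km.
Altitude h = a − R = 7582 − 6371 = 1211 km.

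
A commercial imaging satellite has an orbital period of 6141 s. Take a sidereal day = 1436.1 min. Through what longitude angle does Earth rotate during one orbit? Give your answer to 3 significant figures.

During one orbit Earth rotates (6141.0 / 86166) × 360° = 25.66°.

25.7°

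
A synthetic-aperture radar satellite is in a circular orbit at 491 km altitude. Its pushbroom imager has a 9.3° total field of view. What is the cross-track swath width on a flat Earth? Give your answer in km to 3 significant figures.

Half-angle = 9.3°/2 = 4.65°.
Swath width ≈ 2h·tan(θ/2) = 2 × 491 × tan(4.65°) = 79.9 km.

79.9 km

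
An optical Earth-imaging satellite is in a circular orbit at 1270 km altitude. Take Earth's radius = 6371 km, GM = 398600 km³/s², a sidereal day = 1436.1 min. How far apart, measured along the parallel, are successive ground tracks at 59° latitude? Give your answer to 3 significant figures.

1590 km

Semi-major axis a = 6371 + 1270 = 7641 km. Period T = 2π√(a³/μ) = 2π√(7641³/398600) = 6647.2 s = 110.79 min.
Node shift per orbit = (6647.2/86166) × 360° = 27.77°.
Equatorial spacing = 27.77 × 111.2 km/° = 3088 km.
At 59° latitude, spacing = 3088 × cos(59°) = 1590 km.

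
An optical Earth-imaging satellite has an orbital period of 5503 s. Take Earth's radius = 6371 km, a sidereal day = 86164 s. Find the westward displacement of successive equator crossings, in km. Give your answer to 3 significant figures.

2560 km

During one orbit Earth rotates (5503.0 / 86164) × 360° = 22.99°.
At the equator that is 22.99° × (2π·6371/360) km/° = 22.99 × 111.2 = 2557 km.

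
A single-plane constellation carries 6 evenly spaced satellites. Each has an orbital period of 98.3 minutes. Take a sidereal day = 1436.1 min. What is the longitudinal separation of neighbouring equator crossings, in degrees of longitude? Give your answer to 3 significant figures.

T = 98.3 min = 5898.0 s.
Single-satellite node shift = (5898.0/86166) × 360° = 24.64°.
With 6 satellites evenly phased, successive equator crossings are 24.64/6 = 4.107° apart.

4.11°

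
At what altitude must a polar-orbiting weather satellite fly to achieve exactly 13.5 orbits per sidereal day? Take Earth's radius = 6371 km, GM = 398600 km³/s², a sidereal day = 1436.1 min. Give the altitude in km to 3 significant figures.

1070 km

Required period T = 86166 / 13.5 = 6382.7 s.
From T = 2π√(a³/μ): a = (μ T²/4π²)^(1/3) = (398600 × 6382.7² / 4π²)^(1/3) = 7437 km.
Altitude h = a − R = 7437 − 6371 = 1066 km.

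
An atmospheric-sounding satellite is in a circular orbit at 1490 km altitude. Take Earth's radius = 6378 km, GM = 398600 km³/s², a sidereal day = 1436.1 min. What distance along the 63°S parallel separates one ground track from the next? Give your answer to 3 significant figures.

1470 km

Semi-major axis a = 6378 + 1490 = 7868 km. Period T = 2π√(a³/μ) = 2π√(7868³/398600) = 6945.6 s = 115.76 min.
Node shift per orbit = (6945.6/86166) × 360° = 29.02°.
Equatorial spacing = 29.02 × 111.3 km/° = 3230 km.
At 63° latitude, spacing = 3230 × cos(63°) = 1467 km.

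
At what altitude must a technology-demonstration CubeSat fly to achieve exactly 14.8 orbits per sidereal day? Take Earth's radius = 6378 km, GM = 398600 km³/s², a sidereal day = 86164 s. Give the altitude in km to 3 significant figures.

Required period T = 86164 / 14.8 = 5821.9 s.
From T = 2π√(a³/μ): a = (μ T²/4π²)^(1/3) = (398600 × 5821.9² / 4π²)^(1/3) = 6995 km.
Altitude h = a − R = 6995 − 6378 = 617 km.

617 km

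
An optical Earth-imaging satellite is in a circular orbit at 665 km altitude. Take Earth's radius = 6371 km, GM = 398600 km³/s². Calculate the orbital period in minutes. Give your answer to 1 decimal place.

Semi-major axis a = 6371 + 665 = 7036 km. Period T = 2π√(a³/μ) = 2π√(7036³/398600) = 5873.5 s = 97.89 min.

97.9 min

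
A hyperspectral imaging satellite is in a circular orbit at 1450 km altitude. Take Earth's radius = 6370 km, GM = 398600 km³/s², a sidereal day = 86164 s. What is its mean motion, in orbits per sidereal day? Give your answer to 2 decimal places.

Semi-major axis a = 6370 + 1450 = 7820 km. Period T = 2π√(a³/μ) = 2π√(7820³/398600) = 6882.1 s = 114.70 min.
Orbits per sidereal day = 86164 / 6882.1 = 12.520.

12.52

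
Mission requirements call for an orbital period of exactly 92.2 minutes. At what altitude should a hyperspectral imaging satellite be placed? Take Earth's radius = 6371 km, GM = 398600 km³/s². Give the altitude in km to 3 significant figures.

T = 92.2 min = 5532.0 s.
From T = 2π√(a³/μ): a = (μ T²/4π²)^(1/3) = (398600 × 5532.0² / 4π²)^(1/3) = 6761 km.
Altitude h = a − R = 6761 − 6371 = 390 km.

390 km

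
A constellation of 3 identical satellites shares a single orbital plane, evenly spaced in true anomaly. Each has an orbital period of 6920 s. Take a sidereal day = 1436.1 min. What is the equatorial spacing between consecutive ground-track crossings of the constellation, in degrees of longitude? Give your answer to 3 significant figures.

9.64°

Single-satellite node shift = (6920.0/86166) × 360° = 28.91°.
With 3 satellites evenly phased, successive equator crossings are 28.91/3 = 9.637° apart.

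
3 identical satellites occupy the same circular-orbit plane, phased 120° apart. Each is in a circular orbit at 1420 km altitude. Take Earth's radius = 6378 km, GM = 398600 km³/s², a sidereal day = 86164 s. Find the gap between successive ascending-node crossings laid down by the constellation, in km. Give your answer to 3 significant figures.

1060 km

Semi-major axis a = 6378 + 1420 = 7798 km. Period T = 2π√(a³/μ) = 2π√(7798³/398600) = 6853.1 s = 114.22 min.
Single-satellite node shift = (6853.1/86164) × 360° = 28.63°.
With 3 satellites evenly phased, successive equator crossings are 28.63/3 = 9.544° apart.
That is 9.544 × 111.3 = 1062 km at the equator.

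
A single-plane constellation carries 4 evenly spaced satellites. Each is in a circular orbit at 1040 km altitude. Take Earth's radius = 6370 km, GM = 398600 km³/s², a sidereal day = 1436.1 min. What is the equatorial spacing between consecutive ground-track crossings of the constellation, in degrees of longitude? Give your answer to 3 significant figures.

Semi-major axis a = 6370 + 1040 = 7410 km. Period T = 2π√(a³/μ) = 2π√(7410³/398600) = 6348.0 s = 105.80 min.
Single-satellite node shift = (6348.0/86166) × 360° = 26.52°.
With 4 satellites evenly phased, successive equator crossings are 26.52/4 = 6.630° apart.

6.63°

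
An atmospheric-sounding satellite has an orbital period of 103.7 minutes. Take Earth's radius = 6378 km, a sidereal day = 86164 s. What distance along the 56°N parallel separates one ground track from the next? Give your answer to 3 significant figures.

T = 103.7 min = 6222.0 s.
Node shift per orbit = (6222.0/86164) × 360° = 26.00°.
Equatorial spacing = 26.00 × 111.3 km/° = 2894 km.
At 56° latitude, spacing = 2894 × cos(56°) = 1618 km.

1620 km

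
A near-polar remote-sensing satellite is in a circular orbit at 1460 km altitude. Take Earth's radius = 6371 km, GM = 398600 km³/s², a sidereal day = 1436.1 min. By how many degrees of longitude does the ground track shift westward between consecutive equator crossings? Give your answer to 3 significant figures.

Semi-major axis a = 6371 + 1460 = 7831 km. Period T = 2π√(a³/μ) = 2π√(7831³/398600) = 6896.6 s = 114.94 min.
During one orbit Earth rotates (6896.6 / 86166) × 360° = 28.81°.

28.8°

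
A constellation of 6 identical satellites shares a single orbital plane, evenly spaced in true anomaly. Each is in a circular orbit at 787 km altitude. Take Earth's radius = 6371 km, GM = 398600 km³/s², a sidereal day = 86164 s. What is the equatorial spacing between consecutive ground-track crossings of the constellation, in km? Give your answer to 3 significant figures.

Semi-major axis a = 6371 + 787 = 7158 km. Period T = 2π√(a³/μ) = 2π√(7158³/398600) = 6027.0 s = 100.45 min.
Single-satellite node shift = (6027.0/86164) × 360° = 25.18°.
With 6 satellites evenly phased, successive equator crossings are 25.18/6 = 4.197° apart.
That is 4.197 × 111.2 = 467 km at the equator.

467 km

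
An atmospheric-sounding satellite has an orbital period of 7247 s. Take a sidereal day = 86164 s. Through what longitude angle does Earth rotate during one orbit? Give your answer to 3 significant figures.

During one orbit Earth rotates (7247.0 / 86164) × 360° = 30.28°.

30.3°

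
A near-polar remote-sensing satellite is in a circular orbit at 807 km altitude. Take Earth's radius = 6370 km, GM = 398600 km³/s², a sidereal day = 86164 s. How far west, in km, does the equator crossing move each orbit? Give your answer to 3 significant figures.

Semi-major axis a = 6370 + 807 = 7177 km. Period T = 2π√(a³/μ) = 2π√(7177³/398600) = 6051.0 s = 100.85 min.
During one orbit Earth rotates (6051.0 / 86164) × 360° = 25.28°.
At the equator that is 25.28° × (2π·6370/360) km/° = 25.28 × 111.2 = 2811 km.

2810 km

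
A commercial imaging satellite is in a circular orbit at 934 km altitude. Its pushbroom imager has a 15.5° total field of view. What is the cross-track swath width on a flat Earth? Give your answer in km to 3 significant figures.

254 km

Half-angle = 15.5°/2 = 7.75°.
Swath width ≈ 2h·tan(θ/2) = 2 × 934 × tan(7.75°) = 254.2 km.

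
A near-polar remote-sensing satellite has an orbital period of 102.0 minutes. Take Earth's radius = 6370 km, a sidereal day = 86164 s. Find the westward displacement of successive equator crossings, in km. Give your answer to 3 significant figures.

T = 102.0 min = 6120.0 s.
During one orbit Earth rotates (6120.0 / 86164) × 360° = 25.57°.
At the equator that is 25.57° × (2π·6370/360) km/° = 25.57 × 111.2 = 2843 km.

2840 km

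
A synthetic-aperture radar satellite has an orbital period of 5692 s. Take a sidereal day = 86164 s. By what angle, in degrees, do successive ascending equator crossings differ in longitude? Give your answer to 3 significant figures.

23.8°

During one orbit Earth rotates (5692.0 / 86164) × 360° = 23.78°.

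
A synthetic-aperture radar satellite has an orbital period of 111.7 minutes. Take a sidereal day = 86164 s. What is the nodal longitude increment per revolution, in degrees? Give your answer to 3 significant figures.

28.0°

T = 111.7 min = 6702.0 s.
During one orbit Earth rotates (6702.0 / 86164) × 360° = 28.00°.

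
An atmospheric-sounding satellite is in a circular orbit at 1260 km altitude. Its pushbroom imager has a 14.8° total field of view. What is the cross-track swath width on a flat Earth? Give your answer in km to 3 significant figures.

327 km

Half-angle = 14.8°/2 = 7.4°.
Swath width ≈ 2h·tan(θ/2) = 2 × 1260 × tan(7.4°) = 327.3 km.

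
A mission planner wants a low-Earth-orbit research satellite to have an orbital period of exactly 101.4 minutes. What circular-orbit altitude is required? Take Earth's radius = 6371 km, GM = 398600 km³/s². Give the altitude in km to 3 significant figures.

T = 101.4 min = 6084.0 s.
From T = 2π√(a³/μ): a = (μ T²/4π²)^(1/3) = (398600 × 6084.0² / 4π²)^(1/3) = 7203 km.
Altitude h = a − R = 7203 − 6371 = 832 km.

832 km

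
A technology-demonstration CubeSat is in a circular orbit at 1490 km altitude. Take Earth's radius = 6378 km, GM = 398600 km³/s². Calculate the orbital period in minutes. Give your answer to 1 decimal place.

Semi-major axis a = 6378 + 1490 = 7868 km. Period T = 2π√(a³/μ) = 2π√(7868³/398600) = 6945.6 s = 115.76 min.

115.8 min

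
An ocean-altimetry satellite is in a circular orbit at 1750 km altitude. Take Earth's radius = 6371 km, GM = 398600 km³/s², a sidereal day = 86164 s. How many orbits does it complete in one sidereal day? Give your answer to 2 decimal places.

11.83

Semi-major axis a = 6371 + 1750 = 8121 km. Period T = 2π√(a³/μ) = 2π√(8121³/398600) = 7283.3 s = 121.39 min.
Orbits per sidereal day = 86164 / 7283.3 = 11.830.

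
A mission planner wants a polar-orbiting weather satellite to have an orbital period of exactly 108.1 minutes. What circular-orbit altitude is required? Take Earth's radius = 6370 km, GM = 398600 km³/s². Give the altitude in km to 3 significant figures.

T = 108.1 min = 6486.0 s.
From T = 2π√(a³/μ): a = (μ T²/4π²)^(1/3) = (398600 × 6486.0² / 4π²)^(1/3) = 7517 km.
Altitude h = a − R = 7517 − 6370 = 1147 km.

1150 km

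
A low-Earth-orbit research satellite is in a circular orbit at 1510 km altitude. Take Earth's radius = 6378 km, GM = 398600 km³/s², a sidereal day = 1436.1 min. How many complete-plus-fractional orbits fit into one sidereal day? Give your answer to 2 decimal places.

12.36

Semi-major axis a = 6378 + 1510 = 7888 km. Period T = 2π√(a³/μ) = 2π√(7888³/398600) = 6972.1 s = 116.20 min.
Orbits per sidereal day = 86166 / 6972.1 = 12.359.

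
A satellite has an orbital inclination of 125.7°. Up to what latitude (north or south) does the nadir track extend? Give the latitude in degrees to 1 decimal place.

54.3°

Retrograde orbit: the ground track reaches ±(180° − i) = ±(180 − 125.7) = ±54.3°.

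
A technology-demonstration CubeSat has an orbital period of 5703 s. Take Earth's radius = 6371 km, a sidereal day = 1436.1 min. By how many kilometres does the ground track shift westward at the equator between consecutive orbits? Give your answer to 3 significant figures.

2650 km

During one orbit Earth rotates (5703.0 / 86166) × 360° = 23.83°.
At the equator that is 23.83° × (2π·6371/360) km/° = 23.83 × 111.2 = 2649 km.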